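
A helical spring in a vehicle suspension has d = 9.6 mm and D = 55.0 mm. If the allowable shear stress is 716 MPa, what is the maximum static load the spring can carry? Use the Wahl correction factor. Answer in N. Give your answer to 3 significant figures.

C = D/d = 55.0/9.6 = 5.7292
K_W = (4C−1)/(4C−4) + 0.615/C = 21.917/18.917 + 0.1073 = 1.2659
τ_max = K·8FD/(πd³) → F_max = τ_allow·πd³/(8DK)
F_max = 716·π·9.6³/(8·55.0·1.2659) = 1.9901e+06/557.01 = 3572.8 N

3570 N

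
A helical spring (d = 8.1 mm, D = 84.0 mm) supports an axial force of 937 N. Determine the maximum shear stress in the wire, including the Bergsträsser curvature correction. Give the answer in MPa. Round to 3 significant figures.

Spring index C = D/d = 84.0/8.1 = 10.3704
K_B = (4C+2)/(4C−3) = 43.481/38.481 = 1.1299
τ₀ = 8FD/(πd³) = 8·937·84.0/(π·8.1³) = 629664/1669.6 = 377.14 MPa
τ_max = K·τ₀ = 1.1299 × 377.14 = 426.14 MPa

426 MPa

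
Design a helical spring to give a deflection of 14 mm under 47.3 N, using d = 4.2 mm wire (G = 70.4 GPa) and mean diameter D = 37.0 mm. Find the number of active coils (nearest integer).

16

Required rate k = F/δ = 47.3/14 = 3.3786 N/mm
N_a = Gd⁴/(8D³k) = (70.4×10³ × 4.2⁴)/(8 × 37.0³ × 3.3786)
    = 2.19063e+07 / 1.36908e+06 = 16 → 16 coils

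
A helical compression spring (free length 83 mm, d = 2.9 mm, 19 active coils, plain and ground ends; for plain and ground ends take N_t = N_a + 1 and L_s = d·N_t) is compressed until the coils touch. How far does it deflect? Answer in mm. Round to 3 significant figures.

25.0 mm

N_t = 20; L_s = 2.9·20 = 58 mm
δ_solid = L₀ − L_s = 83 − 58 = 25 mm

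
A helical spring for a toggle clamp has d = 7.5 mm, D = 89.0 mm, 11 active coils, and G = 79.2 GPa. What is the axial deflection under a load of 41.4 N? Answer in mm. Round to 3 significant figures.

k = Gd⁴/(8D³N_a) = (79.2×10³)(7.5⁴)/(8·89.0³·11) = 4.0394 N/mm
δ = F/k = 41.4 / 4.0394 = 10.249 mm

10.2 mm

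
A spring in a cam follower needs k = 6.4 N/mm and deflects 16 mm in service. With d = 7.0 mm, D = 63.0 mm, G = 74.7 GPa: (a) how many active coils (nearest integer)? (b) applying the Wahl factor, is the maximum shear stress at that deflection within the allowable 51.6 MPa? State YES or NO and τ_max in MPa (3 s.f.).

N_a = Gd⁴/(8D³k) = (74.7×10³)(7.0⁴)/(8·63.0³·6.4) = 14.01 → N_a = 14
Actual rate k = Gd⁴/(8D³·14) = 6.4043 N/mm
Working load F = kδ = 6.4043·16 = 102.47 N
C = 63.0/7.0 = 9.0000; K_W = (4C−1)/(4C−4)+0.615/C = 1.1621
τ_max = K_W·8FD/(πd³) = 1.1621·47.927 = 55.695 MPa
τ_max > 51.6 MPa → exceeds allowable

(a) 14 coils; (b) NO, τ_max = 55.7 MPa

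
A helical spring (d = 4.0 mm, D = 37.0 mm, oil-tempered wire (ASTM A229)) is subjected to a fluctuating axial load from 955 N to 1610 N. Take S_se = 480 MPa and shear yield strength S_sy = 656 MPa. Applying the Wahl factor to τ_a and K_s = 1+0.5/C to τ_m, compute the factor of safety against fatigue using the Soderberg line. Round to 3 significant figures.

0.238

C = D/d = 37.0/4.0 = 9.2500; K_W = (4C−1)/(4C−4)+0.615/C = 1.1574; K_s = 1+0.5/C = 1.0541
F_a = (F_max−F_min)/2 = 327.5 N; F_m = (F_max+F_min)/2 = 1282.5 N
τ_a = K_W·8F_aD/(πd³) = 1.1574 × 482.14 = 558.03 MPa
τ_m = K_s·8F_mD/(πd³) = 1.0541 × 1888.1 = 1990.1 MPa
Soderberg: 1/n_f = τ_a/S_se + τ_m/S_sy = 558.03/480 + 1990.1/656 = 1.16256 + 3.03374 = 4.1963
n_f = 1/4.1963 = 0.2383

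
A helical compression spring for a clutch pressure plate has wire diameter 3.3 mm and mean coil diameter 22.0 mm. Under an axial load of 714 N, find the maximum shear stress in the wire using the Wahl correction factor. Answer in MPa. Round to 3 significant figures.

Spring index C = D/d = 22.0/3.3 = 6.6667
K_W = (4C−1)/(4C−4) + 0.615/C = 25.667/22.667 + 0.0922 = 1.2246
τ₀ = 8FD/(πd³) = 8·714·22.0/(π·3.3³) = 125664/112.9 = 1113.1 MPa
τ_max = K·τ₀ = 1.2246 × 1113.1 = 1363.1 MPa

1360 MPa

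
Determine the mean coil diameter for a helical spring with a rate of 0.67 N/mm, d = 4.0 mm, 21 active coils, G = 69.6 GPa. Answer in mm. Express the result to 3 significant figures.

D = (Gd⁴/(8N_a·k))^(1/3) = (69.6×10³·4.0⁴/(8·21·0.67))^(1/3)
  = (158294)^(1/3) = 54.0947 mm

54.1 mm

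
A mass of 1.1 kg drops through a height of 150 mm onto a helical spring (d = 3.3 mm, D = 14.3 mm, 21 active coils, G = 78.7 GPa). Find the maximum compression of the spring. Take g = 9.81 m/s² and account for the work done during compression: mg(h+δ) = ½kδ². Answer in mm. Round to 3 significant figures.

13.6 mm

k = Gd⁴/(8D³N_a) = (78.7×10³)(3.3⁴)/(8·14.3³·21) = 18.998 N/mm
W = mg = 1.1 × 9.81 = 10.791 N
½kδ² − Wδ − Wh = 0 → δ = (W + √(W² + 2kWh))/k
δ = (10.791 + √(116.45 + 61503))/18.998 = (10.791 + 248.23)/18.998 = 13.634 mm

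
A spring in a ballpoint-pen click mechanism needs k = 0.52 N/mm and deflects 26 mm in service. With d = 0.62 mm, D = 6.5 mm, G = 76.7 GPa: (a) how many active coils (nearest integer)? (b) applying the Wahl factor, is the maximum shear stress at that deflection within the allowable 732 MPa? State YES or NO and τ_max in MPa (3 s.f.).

N_a = Gd⁴/(8D³k) = (76.7×10³)(0.62⁴)/(8·6.5³·0.52) = 9.92 → N_a = 10
Actual rate k = Gd⁴/(8D³·10) = 0.51586 N/mm
Working load F = kδ = 0.51586·26 = 13.412 N
C = 6.5/0.62 = 10.4839; K_W = (4C−1)/(4C−4)+0.615/C = 1.1377
τ_max = K_W·8FD/(πd³) = 1.1377·931.5 = 1059.8 MPa
τ_max > 732 MPa → exceeds allowable

(a) 10 coils; (b) NO, τ_max = 1060 MPa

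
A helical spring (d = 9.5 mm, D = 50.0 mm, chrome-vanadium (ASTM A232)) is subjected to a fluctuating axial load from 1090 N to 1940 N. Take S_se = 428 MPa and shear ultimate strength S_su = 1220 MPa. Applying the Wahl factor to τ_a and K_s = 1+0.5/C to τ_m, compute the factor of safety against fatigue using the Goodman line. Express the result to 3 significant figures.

C = D/d = 50.0/9.5 = 5.2632; K_W = (4C−1)/(4C−4)+0.615/C = 1.2928; K_s = 1+0.5/C = 1.0950
F_a = (F_max−F_min)/2 = 425 N; F_m = (F_max+F_min)/2 = 1515 N
τ_a = K_W·8F_aD/(πd³) = 1.2928 × 63.114 = 81.593 MPa
τ_m = K_s·8F_mD/(πd³) = 1.0950 × 224.98 = 246.36 MPa
Goodman: 1/n_f = τ_a/S_se + τ_m/S_su = 81.593/428 + 246.36/1220 = 0.19064 + 0.20193 = 0.39257
n_f = 1/0.39257 = 2.547

2.55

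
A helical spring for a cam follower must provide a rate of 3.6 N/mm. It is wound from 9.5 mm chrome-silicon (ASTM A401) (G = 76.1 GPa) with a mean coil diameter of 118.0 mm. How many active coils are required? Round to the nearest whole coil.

13

N_a = Gd⁴/(8D³k) = (76.1×10³ × 9.5⁴)/(8 × 118.0³ × 3.6)
    = 6.19839e+08 / 4.73193e+07 = 13.1 → 13 coils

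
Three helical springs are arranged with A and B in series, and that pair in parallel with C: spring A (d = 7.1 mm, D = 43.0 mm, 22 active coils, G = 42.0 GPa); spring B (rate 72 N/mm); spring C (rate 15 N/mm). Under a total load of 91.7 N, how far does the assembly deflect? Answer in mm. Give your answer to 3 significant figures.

4.19 mm

k_A = Gd⁴/(8D³N_a) = (42.0×10³)(7.1⁴)/(8·43.0³·22) = 7.6272 N/mm
Springs A,B series: k_AB = 1/(1/7.6272+1/72) = 6.8966 N/mm; parallel with C: k_eq = 6.8966+15 = 21.897 N/mm
δ = F/k_eq = 91.7/21.897 = 4.1879 mm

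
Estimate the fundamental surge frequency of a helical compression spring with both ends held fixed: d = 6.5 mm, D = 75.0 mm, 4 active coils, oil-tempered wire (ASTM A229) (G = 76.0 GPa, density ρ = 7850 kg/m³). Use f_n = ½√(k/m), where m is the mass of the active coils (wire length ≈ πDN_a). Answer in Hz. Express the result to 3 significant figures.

k = Gd⁴/(8D³N_a) = (76.0×10³)(6.5⁴)/(8·75.0³·4) = 10.049 N/mm = 10049 N/m
Wire length L = πDN_a = π·75.0·4 = 942.48 mm
m = ρ·(πd²/4)·L = 7850 × 33.183×10⁻⁶ m² × 0.94248 m = 0.2455 kg
f_n = ½√(k/m) = 0.5·√(10049/0.2455) = 0.5·√(40933) = 101.16 Hz

101 Hz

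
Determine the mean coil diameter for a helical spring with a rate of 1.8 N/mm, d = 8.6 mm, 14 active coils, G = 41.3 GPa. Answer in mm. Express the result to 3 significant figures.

D = (Gd⁴/(8N_a·k))^(1/3) = (41.3×10³·8.6⁴/(8·14·1.8))^(1/3)
  = (1.12061e+06)^(1/3) = 103.8686 mm

104 mm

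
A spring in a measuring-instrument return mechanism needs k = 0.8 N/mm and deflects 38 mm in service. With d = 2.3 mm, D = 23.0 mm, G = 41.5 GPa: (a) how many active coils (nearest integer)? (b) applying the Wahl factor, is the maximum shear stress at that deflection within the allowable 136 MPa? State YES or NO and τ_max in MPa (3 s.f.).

N_a = Gd⁴/(8D³k) = (41.5×10³)(2.3⁴)/(8·23.0³·0.8) = 14.91 → N_a = 15
Actual rate k = Gd⁴/(8D³·15) = 0.79542 N/mm
Working load F = kδ = 0.79542·38 = 30.226 N
C = 23.0/2.3 = 10.0000; K_W = (4C−1)/(4C−4)+0.615/C = 1.1448
τ_max = K_W·8FD/(πd³) = 1.1448·145.5 = 166.57 MPa
τ_max > 136 MPa → exceeds allowable

(a) 15 coils; (b) NO, τ_max = 167 MPa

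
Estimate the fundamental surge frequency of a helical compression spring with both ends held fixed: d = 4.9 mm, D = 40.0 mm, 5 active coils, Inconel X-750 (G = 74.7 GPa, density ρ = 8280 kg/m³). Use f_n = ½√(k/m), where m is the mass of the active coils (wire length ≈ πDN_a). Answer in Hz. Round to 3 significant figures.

207 Hz

k = Gd⁴/(8D³N_a) = (74.7×10³)(4.9⁴)/(8·40.0³·5) = 16.822 N/mm = 16822 N/m
Wire length L = πDN_a = π·40.0·5 = 628.32 mm
m = ρ·(πd²/4)·L = 8280 × 18.857×10⁻⁶ m² × 0.62832 m = 0.098105 kg
f_n = ½√(k/m) = 0.5·√(16822/0.098105) = 0.5·√(1.7146e+05) = 207.04 Hz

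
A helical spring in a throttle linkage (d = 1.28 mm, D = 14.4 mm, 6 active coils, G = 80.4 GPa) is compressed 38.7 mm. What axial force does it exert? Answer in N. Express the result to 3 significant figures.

k = Gd⁴/(8D³N_a) = (80.4×10³)(1.28⁴)/(8·14.4³·6) = 1.5058 N/mm
F = k·δ = 1.5058 × 38.7 = 58.274 N

58.3 N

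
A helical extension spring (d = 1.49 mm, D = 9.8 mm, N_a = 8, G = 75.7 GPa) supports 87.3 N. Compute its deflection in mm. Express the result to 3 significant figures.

k = Gd⁴/(8D³N_a) = (75.7×10³)(1.49⁴)/(8·9.8³·8) = 6.1942 N/mm
δ = F/k = 87.3 / 6.1942 = 14.094 mm

14.1 mm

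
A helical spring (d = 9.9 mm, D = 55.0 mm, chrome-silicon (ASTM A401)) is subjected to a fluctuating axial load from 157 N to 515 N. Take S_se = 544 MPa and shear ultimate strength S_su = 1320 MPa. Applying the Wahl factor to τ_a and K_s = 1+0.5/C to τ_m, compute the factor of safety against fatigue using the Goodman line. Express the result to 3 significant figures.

9.94

C = D/d = 55.0/9.9 = 5.5556; K_W = (4C−1)/(4C−4)+0.615/C = 1.2753; K_s = 1+0.5/C = 1.0900
F_a = (F_max−F_min)/2 = 179 N; F_m = (F_max+F_min)/2 = 336 N
τ_a = K_W·8F_aD/(πd³) = 1.2753 × 25.837 = 32.951 MPa
τ_m = K_s·8F_mD/(πd³) = 1.0900 × 48.499 = 52.864 MPa
Goodman: 1/n_f = τ_a/S_se + τ_m/S_su = 32.951/544 + 52.864/1320 = 0.06057 + 0.04005 = 0.10062
n_f = 1/0.10062 = 9.938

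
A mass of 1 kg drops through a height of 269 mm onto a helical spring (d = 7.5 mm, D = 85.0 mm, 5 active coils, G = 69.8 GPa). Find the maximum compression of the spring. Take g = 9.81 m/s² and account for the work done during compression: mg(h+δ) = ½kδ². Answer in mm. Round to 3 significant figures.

25.3 mm

k = Gd⁴/(8D³N_a) = (69.8×10³)(7.5⁴)/(8·85.0³·5) = 8.9905 N/mm
W = mg = 1 × 9.81 = 9.81 N
½kδ² − Wδ − Wh = 0 → δ = (W + √(W² + 2kWh))/k
δ = (9.81 + √(96.236 + 47449.9))/8.9905 = (9.81 + 218.05)/8.9905 = 25.345 mm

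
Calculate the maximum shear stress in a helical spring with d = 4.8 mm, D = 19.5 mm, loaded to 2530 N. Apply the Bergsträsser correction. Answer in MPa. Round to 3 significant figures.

Spring index C = D/d = 19.5/4.8 = 4.0625
K_B = (4C+2)/(4C−3) = 18.250/13.250 = 1.3774
τ₀ = 8FD/(πd³) = 8·2530·19.5/(π·4.8³) = 394680/347.44 = 1136 MPa
τ_max = K·τ₀ = 1.3774 × 1136 = 1564.7 MPa

1560 MPa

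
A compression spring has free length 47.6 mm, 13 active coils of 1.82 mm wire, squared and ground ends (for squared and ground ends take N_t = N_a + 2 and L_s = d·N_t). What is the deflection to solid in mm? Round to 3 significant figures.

20.3 mm

N_t = 15; L_s = 1.82·15 = 27.3 mm
δ_solid = L₀ − L_s = 47.6 − 27.3 = 20.3 mm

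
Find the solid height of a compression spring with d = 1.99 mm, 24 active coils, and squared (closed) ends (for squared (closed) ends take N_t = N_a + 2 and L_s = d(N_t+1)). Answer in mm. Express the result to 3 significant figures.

squared (closed) ends: N_t = N_a + 2 = 24 + 2 = 26
L_s = d·(N_t+1) = 1.99 × 27 = 53.73 mm

53.7 mm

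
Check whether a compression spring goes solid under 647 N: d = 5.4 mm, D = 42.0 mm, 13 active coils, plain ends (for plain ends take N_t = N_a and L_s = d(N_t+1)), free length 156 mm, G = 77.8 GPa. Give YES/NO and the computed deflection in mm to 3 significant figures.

NO, δ = 75.4 mm

k = Gd⁴/(8D³N_a) = (77.8×10³)(5.4⁴)/(8·42.0³·13) = 8.5857 N/mm
N_t = 13; L_s = 5.4·14 = 75.6 mm; δ_solid = L₀ − L_s = 156 − 75.6 = 80.4 mm
δ = F/k = 647/8.5857 = 75.358 mm
δ < δ_solid → spring does not go solid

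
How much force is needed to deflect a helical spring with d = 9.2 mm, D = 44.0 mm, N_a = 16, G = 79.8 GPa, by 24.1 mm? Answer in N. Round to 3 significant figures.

k = Gd⁴/(8D³N_a) = (79.8×10³)(9.2⁴)/(8·44.0³·16) = 52.431 N/mm
F = k·δ = 52.431 × 24.1 = 1263.6 N

1260 N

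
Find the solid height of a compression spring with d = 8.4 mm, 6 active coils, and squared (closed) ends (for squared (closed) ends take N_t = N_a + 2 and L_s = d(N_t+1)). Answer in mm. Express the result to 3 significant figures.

75.6 mm

squared (closed) ends: N_t = N_a + 2 = 6 + 2 = 8
L_s = d·(N_t+1) = 8.4 × 9 = 75.6 mm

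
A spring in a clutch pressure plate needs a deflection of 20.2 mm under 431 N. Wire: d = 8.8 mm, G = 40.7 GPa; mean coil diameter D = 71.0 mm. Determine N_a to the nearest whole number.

4

Required rate k = F/δ = 431/20.2 = 21.337 N/mm
N_a = Gd⁴/(8D³k) = (40.7×10³ × 8.8⁴)/(8 × 71.0³ × 21.337)
    = 2.44076e+08 / 6.10929e+07 = 3.995 → 4 coils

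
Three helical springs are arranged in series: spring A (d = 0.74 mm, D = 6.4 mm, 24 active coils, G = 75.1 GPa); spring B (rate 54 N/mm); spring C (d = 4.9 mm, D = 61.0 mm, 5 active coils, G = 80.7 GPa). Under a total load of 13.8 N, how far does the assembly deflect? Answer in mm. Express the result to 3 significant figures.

k_A = Gd⁴/(8D³N_a) = (75.1×10³)(0.74⁴)/(8·6.4³·24) = 0.44743 N/mm
k_C = Gd⁴/(8D³N_a) = (80.7×10³)(4.9⁴)/(8·61.0³·5) = 5.124 N/mm
Series: 1/k_eq = 1/0.44743 + 1/54 + 1/5.124 = 2.4487; k_eq = 0.40839 N/mm
δ = F/k_eq = 13.8/0.40839 = 33.792 mm

33.8 mm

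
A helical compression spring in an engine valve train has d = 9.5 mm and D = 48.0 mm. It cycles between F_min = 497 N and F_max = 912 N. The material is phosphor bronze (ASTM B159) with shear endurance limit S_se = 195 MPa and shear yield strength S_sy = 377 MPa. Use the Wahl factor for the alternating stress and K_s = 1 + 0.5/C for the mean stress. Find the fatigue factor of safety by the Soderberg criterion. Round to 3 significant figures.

C = D/d = 48.0/9.5 = 5.0526; K_W = (4C−1)/(4C−4)+0.615/C = 1.3068; K_s = 1+0.5/C = 1.0990
F_a = (F_max−F_min)/2 = 207.5 N; F_m = (F_max+F_min)/2 = 704.5 N
τ_a = K_W·8F_aD/(πd³) = 1.3068 × 29.582 = 38.657 MPa
τ_m = K_s·8F_mD/(πd³) = 1.0990 × 100.44 = 110.38 MPa
Soderberg: 1/n_f = τ_a/S_se + τ_m/S_sy = 38.657/195 + 110.38/377 = 0.19824 + 0.29277 = 0.49102
n_f = 1/0.49102 = 2.037

2.04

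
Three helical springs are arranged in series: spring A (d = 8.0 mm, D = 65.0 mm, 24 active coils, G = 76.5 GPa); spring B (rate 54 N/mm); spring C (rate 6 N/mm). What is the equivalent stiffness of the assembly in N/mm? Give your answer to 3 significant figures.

k_A = Gd⁴/(8D³N_a) = (76.5×10³)(8.0⁴)/(8·65.0³·24) = 5.9426 N/mm
Series: 1/k_eq = 1/5.9426 + 1/54 + 1/6 = 0.35346; k_eq = 2.8292 N/mm

2.83 N/mm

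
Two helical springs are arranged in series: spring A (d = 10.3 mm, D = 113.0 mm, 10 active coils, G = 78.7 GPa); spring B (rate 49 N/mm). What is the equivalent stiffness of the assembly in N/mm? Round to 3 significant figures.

k_A = Gd⁴/(8D³N_a) = (78.7×10³)(10.3⁴)/(8·113.0³·10) = 7.6736 N/mm
Series: 1/k_eq = 1/7.6736 + 1/49 = 0.15073; k_eq = 6.6346 N/mm

6.63 N/mm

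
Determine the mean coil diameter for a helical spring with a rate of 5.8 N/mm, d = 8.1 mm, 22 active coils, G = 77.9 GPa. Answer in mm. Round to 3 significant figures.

D = (Gd⁴/(8N_a·k))^(1/3) = (77.9×10³·8.1⁴/(8·22·5.8))^(1/3)
  = (328501)^(1/3) = 68.9994 mm

69.0 mm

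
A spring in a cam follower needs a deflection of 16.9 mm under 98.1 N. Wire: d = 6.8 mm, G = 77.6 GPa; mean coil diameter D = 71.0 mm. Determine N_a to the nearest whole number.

10

Required rate k = F/δ = 98.1/16.9 = 5.8047 N/mm
N_a = Gd⁴/(8D³k) = (77.6×10³ × 6.8⁴)/(8 × 71.0³ × 5.8047)
    = 1.65919e+08 / 1.66206e+07 = 9.983 → 10 coils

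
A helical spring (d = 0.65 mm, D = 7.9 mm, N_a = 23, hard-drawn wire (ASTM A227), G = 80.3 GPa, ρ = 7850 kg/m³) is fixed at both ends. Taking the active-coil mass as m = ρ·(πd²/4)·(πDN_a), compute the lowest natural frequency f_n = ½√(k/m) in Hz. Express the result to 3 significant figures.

163 Hz

k = Gd⁴/(8D³N_a) = (80.3×10³)(0.65⁴)/(8·7.9³·23) = 0.158 N/mm = 158 N/m
Wire length L = πDN_a = π·7.9·23 = 570.83 mm
m = ρ·(πd²/4)·L = 7850 × 0.33183×10⁻⁶ m² × 0.57083 m = 0.0014869 kg
f_n = ½√(k/m) = 0.5·√(158/0.0014869) = 0.5·√(1.0626e+05) = 162.99 Hz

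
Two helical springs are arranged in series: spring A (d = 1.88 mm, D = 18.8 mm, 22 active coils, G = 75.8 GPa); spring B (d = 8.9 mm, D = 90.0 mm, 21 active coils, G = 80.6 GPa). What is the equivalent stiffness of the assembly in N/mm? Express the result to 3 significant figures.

0.677 N/mm

k_A = Gd⁴/(8D³N_a) = (75.8×10³)(1.88⁴)/(8·18.8³·22) = 0.80968 N/mm
k_B = Gd⁴/(8D³N_a) = (80.6×10³)(8.9⁴)/(8·90.0³·21) = 4.1291 N/mm
Series: 1/k_eq = 1/0.80968 + 1/4.1291 = 1.4772; k_eq = 0.67694 N/mm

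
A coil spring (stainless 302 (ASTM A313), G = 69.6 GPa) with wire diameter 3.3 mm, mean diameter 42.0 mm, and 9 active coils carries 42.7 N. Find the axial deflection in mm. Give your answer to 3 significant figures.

k = Gd⁴/(8D³N_a) = (69.6×10³)(3.3⁴)/(8·42.0³·9) = 1.5473 N/mm
δ = F/k = 42.7 / 1.5473 = 27.596 mm

27.6 mm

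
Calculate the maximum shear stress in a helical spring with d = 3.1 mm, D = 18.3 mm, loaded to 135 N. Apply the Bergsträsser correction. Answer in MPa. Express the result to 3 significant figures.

Spring index C = D/d = 18.3/3.1 = 5.9032
K_B = (4C+2)/(4C−3) = 25.613/20.613 = 1.2426
τ₀ = 8FD/(πd³) = 8·135·18.3/(π·3.1³) = 19764/93.591 = 211.17 MPa
τ_max = K·τ₀ = 1.2426 × 211.17 = 262.4 MPa

262 MPa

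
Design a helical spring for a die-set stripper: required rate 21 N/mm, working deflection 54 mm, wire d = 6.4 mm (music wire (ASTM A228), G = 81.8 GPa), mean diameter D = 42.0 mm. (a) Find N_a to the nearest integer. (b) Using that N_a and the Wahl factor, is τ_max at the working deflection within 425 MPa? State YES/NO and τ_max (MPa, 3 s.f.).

(a) 11 coils; (b) NO, τ_max = 570 MPa

N_a = Gd⁴/(8D³k) = (81.8×10³)(6.4⁴)/(8·42.0³·21) = 11.03 → N_a = 11
Actual rate k = Gd⁴/(8D³·11) = 21.05 N/mm
Working load F = kδ = 21.05·54 = 1136.7 N
C = 42.0/6.4 = 6.5625; K_W = (4C−1)/(4C−4)+0.615/C = 1.2285
τ_max = K_W·8FD/(πd³) = 1.2285·463.75 = 569.74 MPa
τ_max > 425 MPa → exceeds allowable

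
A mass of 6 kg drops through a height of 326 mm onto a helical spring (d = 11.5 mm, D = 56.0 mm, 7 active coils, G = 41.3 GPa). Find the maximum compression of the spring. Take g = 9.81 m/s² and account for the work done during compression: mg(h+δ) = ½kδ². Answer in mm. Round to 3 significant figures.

k = Gd⁴/(8D³N_a) = (41.3×10³)(11.5⁴)/(8·56.0³·7) = 73.45 N/mm
W = mg = 6 × 9.81 = 58.86 N
½kδ² − Wδ − Wh = 0 → δ = (W + √(W² + 2kWh))/k
δ = (58.86 + √(3464.5 + 2.81875e+06))/73.45 = (58.86 + 1679.9)/73.45 = 23.673 mm

23.7 mm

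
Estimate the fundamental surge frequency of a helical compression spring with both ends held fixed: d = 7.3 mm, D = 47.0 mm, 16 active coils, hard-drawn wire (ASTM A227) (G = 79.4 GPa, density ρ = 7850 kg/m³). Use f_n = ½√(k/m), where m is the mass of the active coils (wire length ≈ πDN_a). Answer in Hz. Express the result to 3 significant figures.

k = Gd⁴/(8D³N_a) = (79.4×10³)(7.3⁴)/(8·47.0³·16) = 16.967 N/mm = 16967 N/m
Wire length L = πDN_a = π·47.0·16 = 2362.5 mm
m = ρ·(πd²/4)·L = 7850 × 41.854×10⁻⁶ m² × 2.3625 m = 0.7762 kg
f_n = ½√(k/m) = 0.5·√(16967/0.7762) = 0.5·√(21859) = 73.924 Hz

73.9 Hz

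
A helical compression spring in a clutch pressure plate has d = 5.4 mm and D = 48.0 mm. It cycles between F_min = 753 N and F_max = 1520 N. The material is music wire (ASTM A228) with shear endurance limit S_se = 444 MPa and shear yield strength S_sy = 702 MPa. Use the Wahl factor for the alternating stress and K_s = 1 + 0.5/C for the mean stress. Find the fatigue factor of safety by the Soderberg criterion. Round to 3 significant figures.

0.474

C = D/d = 48.0/5.4 = 8.8889; K_W = (4C−1)/(4C−4)+0.615/C = 1.1643; K_s = 1+0.5/C = 1.0562
F_a = (F_max−F_min)/2 = 383.5 N; F_m = (F_max+F_min)/2 = 1136.5 N
τ_a = K_W·8F_aD/(πd³) = 1.1643 × 297.69 = 346.59 MPa
τ_m = K_s·8F_mD/(πd³) = 1.0562 × 882.2 = 931.83 MPa
Soderberg: 1/n_f = τ_a/S_se + τ_m/S_sy = 346.59/444 + 931.83/702 = 0.78061 + 1.32739 = 2.108
n_f = 1/2.108 = 0.4744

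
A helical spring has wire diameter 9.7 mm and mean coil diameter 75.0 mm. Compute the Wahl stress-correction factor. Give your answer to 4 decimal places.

C = D/d = 75.0/9.7 = 7.7320
K_W = (4C−1)/(4C−4) + 0.615/C = 29.928/26.928 + 0.0795 = 1.1909

1.1909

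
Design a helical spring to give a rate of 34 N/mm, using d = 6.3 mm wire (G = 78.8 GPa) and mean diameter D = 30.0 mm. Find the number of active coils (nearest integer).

17

N_a = Gd⁴/(8D³k) = (78.8×10³ × 6.3⁴)/(8 × 30.0³ × 34)
    = 1.24133e+08 / 7.344e+06 = 16.9 → 17 coils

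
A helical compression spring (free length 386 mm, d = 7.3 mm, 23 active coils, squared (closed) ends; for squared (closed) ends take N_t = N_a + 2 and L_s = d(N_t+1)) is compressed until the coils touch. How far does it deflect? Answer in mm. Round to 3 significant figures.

N_t = 25; L_s = 7.3·26 = 189.8 mm
δ_solid = L₀ − L_s = 386 − 189.8 = 196.2 mm

196 mm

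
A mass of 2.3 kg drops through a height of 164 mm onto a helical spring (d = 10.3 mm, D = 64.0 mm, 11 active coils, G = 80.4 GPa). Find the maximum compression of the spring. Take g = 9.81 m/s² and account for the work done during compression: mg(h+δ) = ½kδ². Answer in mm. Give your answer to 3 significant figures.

14.3 mm

k = Gd⁴/(8D³N_a) = (80.4×10³)(10.3⁴)/(8·64.0³·11) = 39.227 N/mm
W = mg = 2.3 × 9.81 = 22.563 N
½kδ² − Wδ − Wh = 0 → δ = (W + √(W² + 2kWh))/k
δ = (22.563 + √(509.09 + 290304))/39.227 = (22.563 + 539.27)/39.227 = 14.323 mm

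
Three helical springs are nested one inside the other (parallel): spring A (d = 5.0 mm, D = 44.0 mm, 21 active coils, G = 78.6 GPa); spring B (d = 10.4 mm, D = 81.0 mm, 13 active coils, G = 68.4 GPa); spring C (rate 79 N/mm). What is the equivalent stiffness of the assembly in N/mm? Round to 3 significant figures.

96.9 N/mm

k_A = Gd⁴/(8D³N_a) = (78.6×10³)(5.0⁴)/(8·44.0³·21) = 3.4327 N/mm
k_B = Gd⁴/(8D³N_a) = (68.4×10³)(10.4⁴)/(8·81.0³·13) = 14.478 N/mm
Parallel: k_eq = 3.4327 + 14.478 + 79 = 96.91 N/mm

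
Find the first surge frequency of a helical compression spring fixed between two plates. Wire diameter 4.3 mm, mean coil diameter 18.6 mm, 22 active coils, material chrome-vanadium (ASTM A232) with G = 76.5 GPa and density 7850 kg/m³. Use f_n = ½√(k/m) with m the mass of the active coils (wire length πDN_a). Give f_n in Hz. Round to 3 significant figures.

k = Gd⁴/(8D³N_a) = (76.5×10³)(4.3⁴)/(8·18.6³·22) = 23.093 N/mm = 23093 N/m
Wire length L = πDN_a = π·18.6·22 = 1285.5 mm
m = ρ·(πd²/4)·L = 7850 × 14.522×10⁻⁶ m² × 1.2855 m = 0.14655 kg
f_n = ½√(k/m) = 0.5·√(23093/0.14655) = 0.5·√(1.5758e+05) = 198.48 Hz

198 Hz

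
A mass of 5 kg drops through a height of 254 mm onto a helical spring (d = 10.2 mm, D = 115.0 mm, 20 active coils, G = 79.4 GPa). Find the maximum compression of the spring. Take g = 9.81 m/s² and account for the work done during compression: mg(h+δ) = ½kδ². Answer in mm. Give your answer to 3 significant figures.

99.0 mm

k = Gd⁴/(8D³N_a) = (79.4×10³)(10.2⁴)/(8·115.0³·20) = 3.5319 N/mm
W = mg = 5 × 9.81 = 49.05 N
½kδ² − Wδ − Wh = 0 → δ = (W + √(W² + 2kWh))/k
δ = (49.05 + √(2405.9 + 88005.6))/3.5319 = (49.05 + 300.69)/3.5319 = 99.022 mm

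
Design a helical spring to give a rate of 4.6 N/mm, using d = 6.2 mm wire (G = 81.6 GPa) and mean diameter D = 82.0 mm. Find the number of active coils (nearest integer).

N_a = Gd⁴/(8D³k) = (81.6×10³ × 6.2⁴)/(8 × 82.0³ × 4.6)
    = 1.20575e+08 / 2.02903e+07 = 5.942 → 6 coils

6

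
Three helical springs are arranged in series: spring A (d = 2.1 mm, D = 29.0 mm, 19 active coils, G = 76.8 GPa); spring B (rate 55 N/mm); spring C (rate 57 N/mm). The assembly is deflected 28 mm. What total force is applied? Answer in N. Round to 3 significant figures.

11.1 N

k_A = Gd⁴/(8D³N_a) = (76.8×10³)(2.1⁴)/(8·29.0³·19) = 0.4029 N/mm
Series: 1/k_eq = 1/0.4029 + 1/55 + 1/57 = 2.5177; k_eq = 0.39719 N/mm
F = k_eq·δ = 0.39719·28 = 11.121 N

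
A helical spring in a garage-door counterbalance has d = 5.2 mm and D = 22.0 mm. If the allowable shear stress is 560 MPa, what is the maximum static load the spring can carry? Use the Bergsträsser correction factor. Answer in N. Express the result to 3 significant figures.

1030 N

C = D/d = 22.0/5.2 = 4.2308
K_B = (4C+2)/(4C−3) = 18.923/13.923 = 1.3591
τ_max = K·8FD/(πd³) → F_max = τ_allow·πd³/(8DK)
F_max = 560·π·5.2³/(8·22.0·1.3591) = 2.4737e+05/239.2 = 1034.1 N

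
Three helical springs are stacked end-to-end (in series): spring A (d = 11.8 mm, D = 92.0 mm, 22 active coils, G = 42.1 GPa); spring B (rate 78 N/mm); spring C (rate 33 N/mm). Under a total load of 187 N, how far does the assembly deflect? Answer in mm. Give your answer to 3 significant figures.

39.5 mm

k_A = Gd⁴/(8D³N_a) = (42.1×10³)(11.8⁴)/(8·92.0³·22) = 5.9557 N/mm
Series: 1/k_eq = 1/5.9557 + 1/78 + 1/33 = 0.21103; k_eq = 4.7387 N/mm
δ = F/k_eq = 187/4.7387 = 39.463 mm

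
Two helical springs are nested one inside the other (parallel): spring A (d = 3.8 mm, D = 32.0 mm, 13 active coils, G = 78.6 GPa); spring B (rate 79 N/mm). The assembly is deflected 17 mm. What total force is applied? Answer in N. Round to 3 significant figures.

1420 N

k_A = Gd⁴/(8D³N_a) = (78.6×10³)(3.8⁴)/(8·32.0³·13) = 4.8092 N/mm
Parallel: k_eq = 4.8092 + 79 = 83.809 N/mm
F = k_eq·δ = 83.809·17 = 1424.8 N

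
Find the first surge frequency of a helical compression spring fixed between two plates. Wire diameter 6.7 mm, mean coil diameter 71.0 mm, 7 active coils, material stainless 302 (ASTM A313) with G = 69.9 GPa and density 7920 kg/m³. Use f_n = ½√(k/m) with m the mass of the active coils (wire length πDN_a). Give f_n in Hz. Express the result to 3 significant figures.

63.5 Hz

k = Gd⁴/(8D³N_a) = (69.9×10³)(6.7⁴)/(8·71.0³·7) = 7.0277 N/mm = 7027.7 N/m
Wire length L = πDN_a = π·71.0·7 = 1561.4 mm
m = ρ·(πd²/4)·L = 7920 × 35.257×10⁻⁶ m² × 1.5614 m = 0.43598 kg
f_n = ½√(k/m) = 0.5·√(7027.7/0.43598) = 0.5·√(16119) = 63.481 Hz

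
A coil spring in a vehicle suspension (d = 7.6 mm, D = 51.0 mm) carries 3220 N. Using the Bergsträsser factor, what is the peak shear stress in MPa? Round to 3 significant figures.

1150 MPa

Spring index C = D/d = 51.0/7.6 = 6.7105
K_B = (4C+2)/(4C−3) = 28.842/23.842 = 1.2097
τ₀ = 8FD/(πd³) = 8·3220·51.0/(π·7.6³) = 1.31376e+06/1379.1 = 952.63 MPa
τ_max = K·τ₀ = 1.2097 × 952.63 = 1152.4 MPa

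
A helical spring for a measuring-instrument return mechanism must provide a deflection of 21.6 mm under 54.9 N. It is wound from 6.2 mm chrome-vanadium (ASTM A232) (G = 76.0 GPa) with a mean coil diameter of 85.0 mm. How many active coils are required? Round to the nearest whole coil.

Required rate k = F/δ = 54.9/21.6 = 2.5417 N/mm
N_a = Gd⁴/(8D³k) = (76.0×10³ × 6.2⁴)/(8 × 85.0³ × 2.5417)
    = 1.123e+08 / 1.24872e+07 = 8.993 → 9 coils

9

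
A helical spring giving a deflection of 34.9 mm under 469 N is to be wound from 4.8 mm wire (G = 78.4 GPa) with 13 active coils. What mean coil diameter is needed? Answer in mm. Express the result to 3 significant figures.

Required rate k = F/δ = 469/34.9 = 13.438 N/mm
D = (Gd⁴/(8N_a·k))^(1/3) = (78.4×10³·4.8⁴/(8·13·13.438))^(1/3)
  = (29778.3)^(1/3) = 30.9956 mm

31.0 mm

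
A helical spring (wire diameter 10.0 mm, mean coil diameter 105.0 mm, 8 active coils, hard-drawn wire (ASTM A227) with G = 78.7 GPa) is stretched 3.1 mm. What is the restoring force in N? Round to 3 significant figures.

k = Gd⁴/(8D³N_a) = (78.7×10³)(10.0⁴)/(8·105.0³·8) = 10.623 N/mm
F = k·δ = 10.623 × 3.1 = 32.93 N

32.9 N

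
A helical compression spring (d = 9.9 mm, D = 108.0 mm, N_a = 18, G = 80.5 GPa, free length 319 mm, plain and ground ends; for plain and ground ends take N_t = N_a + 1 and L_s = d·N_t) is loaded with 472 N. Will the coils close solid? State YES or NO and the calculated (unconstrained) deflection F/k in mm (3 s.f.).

NO, δ = 111 mm

k = Gd⁴/(8D³N_a) = (80.5×10³)(9.9⁴)/(8·108.0³·18) = 4.2629 N/mm
N_t = 19; L_s = 9.9·19 = 188.1 mm; δ_solid = L₀ − L_s = 319 − 188.1 = 130.9 mm
δ = F/k = 472/4.2629 = 110.72 mm
δ < δ_solid → spring does not go solid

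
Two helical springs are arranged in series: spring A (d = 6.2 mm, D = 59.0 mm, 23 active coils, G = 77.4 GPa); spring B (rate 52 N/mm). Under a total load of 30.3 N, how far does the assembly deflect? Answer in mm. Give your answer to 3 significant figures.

10.6 mm

k_A = Gd⁴/(8D³N_a) = (77.4×10³)(6.2⁴)/(8·59.0³·23) = 3.0265 N/mm
Series: 1/k_eq = 1/3.0265 + 1/52 = 0.34965; k_eq = 2.86 N/mm
δ = F/k_eq = 30.3/2.86 = 10.594 mm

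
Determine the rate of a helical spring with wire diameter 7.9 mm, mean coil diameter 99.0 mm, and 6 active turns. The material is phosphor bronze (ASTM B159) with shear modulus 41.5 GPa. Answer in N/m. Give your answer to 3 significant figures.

k = Gd⁴/(8D³N_a) = (41.5×10³ × 7.9⁴) / (8 × 99.0³ × 6)
  = 1.61643e+08 / 4.65744e+07 = 3.4706 N/mm = 3470.6 N/m

3470 N/m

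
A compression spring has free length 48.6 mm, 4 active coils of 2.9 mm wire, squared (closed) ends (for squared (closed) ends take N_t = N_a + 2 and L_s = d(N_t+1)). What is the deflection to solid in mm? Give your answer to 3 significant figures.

N_t = 6; L_s = 2.9·7 = 20.3 mm
δ_solid = L₀ − L_s = 48.6 − 20.3 = 28.3 mm

28.3 mm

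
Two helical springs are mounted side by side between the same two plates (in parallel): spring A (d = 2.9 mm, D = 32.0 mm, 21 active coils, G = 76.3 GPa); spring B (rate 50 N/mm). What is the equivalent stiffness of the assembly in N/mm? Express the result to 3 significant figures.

51.0 N/mm

k_A = Gd⁴/(8D³N_a) = (76.3×10³)(2.9⁴)/(8·32.0³·21) = 0.9803 N/mm
Parallel: k_eq = 0.9803 + 50 = 50.98 N/mm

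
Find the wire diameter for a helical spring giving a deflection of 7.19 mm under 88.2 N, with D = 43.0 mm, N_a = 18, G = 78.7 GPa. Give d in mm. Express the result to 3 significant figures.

6.50 mm

Required rate k = F/δ = 88.2/7.19 = 12.267 N/mm
d = (8D³N_a·k / G)^(1/4) = (8·43.0³·18·12.267 / (78.7×10³))^0.25
  = (1784.6)^0.25 = 6.4995 mm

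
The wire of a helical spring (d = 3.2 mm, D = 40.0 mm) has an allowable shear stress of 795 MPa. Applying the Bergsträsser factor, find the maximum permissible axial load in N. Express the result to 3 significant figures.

C = D/d = 40.0/3.2 = 12.5000
K_B = (4C+2)/(4C−3) = 52.000/47.000 = 1.1064
τ_max = K·8FD/(πd³) → F_max = τ_allow·πd³/(8DK)
F_max = 795·π·3.2³/(8·40.0·1.1064) = 81840/354.04 = 231.16 N

231 N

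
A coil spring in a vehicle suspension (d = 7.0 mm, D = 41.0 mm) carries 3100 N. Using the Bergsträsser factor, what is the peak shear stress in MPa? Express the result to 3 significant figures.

Spring index C = D/d = 41.0/7.0 = 5.8571
K_B = (4C+2)/(4C−3) = 25.429/20.429 = 1.2448
τ₀ = 8FD/(πd³) = 8·3100·41.0/(π·7.0³) = 1.0168e+06/1077.6 = 943.61 MPa
τ_max = K·τ₀ = 1.2448 × 943.61 = 1174.6 MPa

1170 MPa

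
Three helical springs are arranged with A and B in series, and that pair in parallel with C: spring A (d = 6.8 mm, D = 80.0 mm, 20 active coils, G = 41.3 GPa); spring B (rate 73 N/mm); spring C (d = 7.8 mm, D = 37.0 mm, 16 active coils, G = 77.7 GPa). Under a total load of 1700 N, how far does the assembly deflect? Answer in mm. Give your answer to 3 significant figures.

k_A = Gd⁴/(8D³N_a) = (41.3×10³)(6.8⁴)/(8·80.0³·20) = 1.0779 N/mm
k_C = Gd⁴/(8D³N_a) = (77.7×10³)(7.8⁴)/(8·37.0³·16) = 44.359 N/mm
Springs A,B series: k_AB = 1/(1/1.0779+1/73) = 1.0623 N/mm; parallel with C: k_eq = 1.0623+44.359 = 45.422 N/mm
δ = F/k_eq = 1700/45.422 = 37.427 mm

37.4 mm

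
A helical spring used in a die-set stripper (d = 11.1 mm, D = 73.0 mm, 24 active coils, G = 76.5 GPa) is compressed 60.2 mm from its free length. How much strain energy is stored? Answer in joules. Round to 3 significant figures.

k = Gd⁴/(8D³N_a) = (76.5×10³)(11.1⁴)/(8·73.0³·24) = 15.548 N/mm
U = ½kδ² = 0.5 × 15.548 × 60.2² = 28174 N·mm = 28.174 J

28.2 J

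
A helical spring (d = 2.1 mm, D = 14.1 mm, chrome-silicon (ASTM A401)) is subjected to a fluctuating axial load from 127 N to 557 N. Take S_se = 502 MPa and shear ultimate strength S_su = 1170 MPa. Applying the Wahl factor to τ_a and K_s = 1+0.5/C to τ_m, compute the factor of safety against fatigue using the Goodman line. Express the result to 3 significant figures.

C = D/d = 14.1/2.1 = 6.7143; K_W = (4C−1)/(4C−4)+0.615/C = 1.2228; K_s = 1+0.5/C = 1.0745
F_a = (F_max−F_min)/2 = 215 N; F_m = (F_max+F_min)/2 = 342 N
τ_a = K_W·8F_aD/(πd³) = 1.2228 × 833.57 = 1019.3 MPa
τ_m = K_s·8F_mD/(πd³) = 1.0745 × 1326 = 1424.7 MPa
Goodman: 1/n_f = τ_a/S_se + τ_m/S_su = 1019.3/502 + 1424.7/1170 = 2.03052 + 1.21769 = 3.2482
n_f = 1/3.2482 = 0.3079

0.308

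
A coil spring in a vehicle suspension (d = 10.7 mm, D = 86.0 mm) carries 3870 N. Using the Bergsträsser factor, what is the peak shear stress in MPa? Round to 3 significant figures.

Spring index C = D/d = 86.0/10.7 = 8.0374
K_B = (4C+2)/(4C−3) = 34.150/29.150 = 1.1715
τ₀ = 8FD/(πd³) = 8·3870·86.0/(π·10.7³) = 2.66256e+06/3848.6 = 691.83 MPa
τ_max = K·τ₀ = 1.1715 × 691.83 = 810.5 MPa

810 MPa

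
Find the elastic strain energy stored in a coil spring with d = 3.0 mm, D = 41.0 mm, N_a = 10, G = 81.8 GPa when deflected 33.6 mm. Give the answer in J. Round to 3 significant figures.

0.678 J

k = Gd⁴/(8D³N_a) = (81.8×10³)(3.0⁴)/(8·41.0³·10) = 1.2017 N/mm
U = ½kδ² = 0.5 × 1.2017 × 33.6² = 678.34 N·mm = 0.67834 J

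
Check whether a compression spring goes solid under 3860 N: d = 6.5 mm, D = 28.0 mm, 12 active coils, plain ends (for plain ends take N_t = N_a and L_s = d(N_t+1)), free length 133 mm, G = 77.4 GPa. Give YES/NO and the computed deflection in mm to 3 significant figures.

k = Gd⁴/(8D³N_a) = (77.4×10³)(6.5⁴)/(8·28.0³·12) = 65.562 N/mm
N_t = 12; L_s = 6.5·13 = 84.5 mm; δ_solid = L₀ − L_s = 133 − 84.5 = 48.5 mm
δ = F/k = 3860/65.562 = 58.876 mm
δ ≥ δ_solid → spring goes solid

YES, δ = 58.9 mm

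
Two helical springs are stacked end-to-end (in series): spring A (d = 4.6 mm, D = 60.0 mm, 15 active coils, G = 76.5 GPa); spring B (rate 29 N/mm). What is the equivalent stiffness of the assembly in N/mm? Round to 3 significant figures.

1.26 N/mm

k_A = Gd⁴/(8D³N_a) = (76.5×10³)(4.6⁴)/(8·60.0³·15) = 1.3215 N/mm
Series: 1/k_eq = 1/1.3215 + 1/29 = 0.79121; k_eq = 1.2639 N/mm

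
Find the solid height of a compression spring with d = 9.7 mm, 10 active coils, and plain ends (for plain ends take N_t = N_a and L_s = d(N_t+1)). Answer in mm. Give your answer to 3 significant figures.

plain ends: N_t = N_a = 10
L_s = d·(N_t+1) = 9.7 × 11 = 106.7 mm

107 mm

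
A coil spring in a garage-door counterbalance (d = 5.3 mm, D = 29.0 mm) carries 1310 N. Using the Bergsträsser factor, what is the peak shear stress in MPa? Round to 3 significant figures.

Spring index C = D/d = 29.0/5.3 = 5.4717
K_B = (4C+2)/(4C−3) = 23.887/18.887 = 1.2647
τ₀ = 8FD/(πd³) = 8·1310·29.0/(π·5.3³) = 303920/467.71 = 649.8 MPa
τ_max = K·τ₀ = 1.2647 × 649.8 = 821.83 MPa

822 MPa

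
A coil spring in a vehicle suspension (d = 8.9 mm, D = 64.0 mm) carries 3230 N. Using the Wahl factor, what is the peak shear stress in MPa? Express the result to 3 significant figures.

901 MPa

Spring index C = D/d = 64.0/8.9 = 7.1910
K_W = (4C−1)/(4C−4) + 0.615/C = 27.764/24.764 + 0.0855 = 1.2067
τ₀ = 8FD/(πd³) = 8·3230·64.0/(π·8.9³) = 1.65376e+06/2214.7 = 746.71 MPa
τ_max = K·τ₀ = 1.2067 × 746.71 = 901.03 MPa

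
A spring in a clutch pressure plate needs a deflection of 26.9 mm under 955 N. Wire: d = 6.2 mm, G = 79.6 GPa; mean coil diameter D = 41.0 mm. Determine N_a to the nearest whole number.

Required rate k = F/δ = 955/26.9 = 35.502 N/mm
N_a = Gd⁴/(8D³k) = (79.6×10³ × 6.2⁴)/(8 × 41.0³ × 35.502)
    = 1.1762e+08 / 1.95746e+07 = 6.009 → 6 coils

6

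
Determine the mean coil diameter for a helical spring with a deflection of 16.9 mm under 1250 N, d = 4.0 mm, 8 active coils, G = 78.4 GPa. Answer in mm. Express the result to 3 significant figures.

16.2 mm

Required rate k = F/δ = 1250/16.9 = 73.964 N/mm
D = (Gd⁴/(8N_a·k))^(1/3) = (78.4×10³·4.0⁴/(8·8·73.964))^(1/3)
  = (4239.87)^(1/3) = 16.1852 mm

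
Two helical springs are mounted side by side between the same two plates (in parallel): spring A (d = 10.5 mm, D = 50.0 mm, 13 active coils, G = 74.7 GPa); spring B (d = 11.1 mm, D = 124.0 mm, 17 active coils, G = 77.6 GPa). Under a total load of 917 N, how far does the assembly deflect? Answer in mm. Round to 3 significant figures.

12.3 mm

k_A = Gd⁴/(8D³N_a) = (74.7×10³)(10.5⁴)/(8·50.0³·13) = 69.845 N/mm
k_B = Gd⁴/(8D³N_a) = (77.6×10³)(11.1⁴)/(8·124.0³·17) = 4.5431 N/mm
Parallel: k_eq = 69.845 + 4.5431 = 74.388 N/mm
δ = F/k_eq = 917/74.388 = 12.327 mm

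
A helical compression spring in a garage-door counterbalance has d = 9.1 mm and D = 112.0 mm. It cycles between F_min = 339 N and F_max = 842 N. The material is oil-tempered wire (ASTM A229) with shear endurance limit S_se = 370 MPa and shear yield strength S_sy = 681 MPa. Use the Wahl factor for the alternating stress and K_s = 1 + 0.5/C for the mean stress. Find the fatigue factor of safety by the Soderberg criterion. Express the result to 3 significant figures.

1.59

C = D/d = 112.0/9.1 = 12.3077; K_W = (4C−1)/(4C−4)+0.615/C = 1.1163; K_s = 1+0.5/C = 1.0406
F_a = (F_max−F_min)/2 = 251.5 N; F_m = (F_max+F_min)/2 = 590.5 N
τ_a = K_W·8F_aD/(πd³) = 1.1163 × 95.186 = 106.26 MPa
τ_m = K_s·8F_mD/(πd³) = 1.0406 × 223.49 = 232.57 MPa
Soderberg: 1/n_f = τ_a/S_se + τ_m/S_sy = 106.26/370 + 232.57/681 = 0.28718 + 0.34151 = 0.62868
n_f = 1/0.62868 = 1.591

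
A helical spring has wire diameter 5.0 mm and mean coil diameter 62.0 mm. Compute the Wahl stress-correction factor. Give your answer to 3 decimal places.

C = D/d = 62.0/5.0 = 12.4000
K_W = (4C−1)/(4C−4) + 0.615/C = 48.600/45.600 + 0.0496 = 1.1154

1.115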